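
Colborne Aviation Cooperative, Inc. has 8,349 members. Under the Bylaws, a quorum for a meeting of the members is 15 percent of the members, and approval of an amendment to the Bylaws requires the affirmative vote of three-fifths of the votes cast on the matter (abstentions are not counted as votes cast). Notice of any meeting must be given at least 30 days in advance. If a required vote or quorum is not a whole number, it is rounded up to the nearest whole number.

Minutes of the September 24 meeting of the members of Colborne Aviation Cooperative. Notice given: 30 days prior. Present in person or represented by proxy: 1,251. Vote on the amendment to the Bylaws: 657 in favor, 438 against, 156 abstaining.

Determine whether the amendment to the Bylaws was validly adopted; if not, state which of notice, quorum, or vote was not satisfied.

Invalid — quorum requirement not satisfied.

Notice: 30 days given; 30 required. Satisfied.
Quorum: 15% of 8,349 = 1,252.35, rounded up to 1,253; 1,251 present. Not satisfied.
Vote: requires three-fifths of the votes cast (1,251 − 156 abstaining = 1,095); 3/5 of 1095 = 657, so 657 needed; 657 in favor. Satisfied.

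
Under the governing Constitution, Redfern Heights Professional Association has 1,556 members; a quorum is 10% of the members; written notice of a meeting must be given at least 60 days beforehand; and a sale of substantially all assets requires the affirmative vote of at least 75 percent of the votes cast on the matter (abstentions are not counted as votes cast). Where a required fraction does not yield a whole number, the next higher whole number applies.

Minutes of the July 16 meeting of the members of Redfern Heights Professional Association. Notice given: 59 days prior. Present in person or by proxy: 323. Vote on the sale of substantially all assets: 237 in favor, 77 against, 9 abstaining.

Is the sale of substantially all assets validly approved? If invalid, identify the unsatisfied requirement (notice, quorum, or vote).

Notice: 59 days given; 60 required. Not satisfied.
Quorum: 10% of 1,556 = 155.60, rounded up to 156; 323 present. Satisfied.
Vote: requires three-fourths of the votes cast (323 − 9 abstaining = 314); 3/4 of 314 = 235.50, rounded up to 236, so 236 needed; 237 in favor. Satisfied.

Invalid — notice requirement not satisfied.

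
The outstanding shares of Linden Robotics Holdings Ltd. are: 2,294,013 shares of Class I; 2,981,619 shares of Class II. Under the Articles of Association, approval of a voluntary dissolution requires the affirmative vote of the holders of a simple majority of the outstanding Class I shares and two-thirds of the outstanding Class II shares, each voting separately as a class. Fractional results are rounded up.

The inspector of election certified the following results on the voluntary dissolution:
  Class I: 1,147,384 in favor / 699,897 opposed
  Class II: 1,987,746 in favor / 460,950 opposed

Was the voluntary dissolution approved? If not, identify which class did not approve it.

Class I: a majority of 2294013 is 1147007; 1,147,007 required, 1,147,384 in favor — approved.
Class II: 2/3 of 2981619 = 1987746; 1,987,746 required, 1,987,746 in favor — approved.

Approved — every class gave the required vote.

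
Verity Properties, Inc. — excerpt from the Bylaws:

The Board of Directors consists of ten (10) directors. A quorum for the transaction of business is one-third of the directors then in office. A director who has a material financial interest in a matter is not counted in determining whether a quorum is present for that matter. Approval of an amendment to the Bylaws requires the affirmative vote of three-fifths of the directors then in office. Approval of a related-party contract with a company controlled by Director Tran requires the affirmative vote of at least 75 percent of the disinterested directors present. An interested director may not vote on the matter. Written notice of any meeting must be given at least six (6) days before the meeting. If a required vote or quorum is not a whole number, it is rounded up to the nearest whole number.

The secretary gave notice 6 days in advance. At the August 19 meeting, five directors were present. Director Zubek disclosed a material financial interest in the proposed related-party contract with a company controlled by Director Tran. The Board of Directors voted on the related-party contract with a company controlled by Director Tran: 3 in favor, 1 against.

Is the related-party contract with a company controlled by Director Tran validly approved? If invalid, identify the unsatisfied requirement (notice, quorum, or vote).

Valid — all requirements satisfied.

Notice: 6 days given; 6 required (6 ≥ 6). Satisfied.
Quorum: 5 present, but the 1 interested director does not count, leaving 4. Quorum is 4. Satisfied.
Vote: the related-party contract with a company controlled by Director Tran requires three-fourths of the disinterested directors present (5 − 1 = 4). 3/4 of 4 = 3, so 3 affirmative votes are needed; 3 voted in favor. Satisfied.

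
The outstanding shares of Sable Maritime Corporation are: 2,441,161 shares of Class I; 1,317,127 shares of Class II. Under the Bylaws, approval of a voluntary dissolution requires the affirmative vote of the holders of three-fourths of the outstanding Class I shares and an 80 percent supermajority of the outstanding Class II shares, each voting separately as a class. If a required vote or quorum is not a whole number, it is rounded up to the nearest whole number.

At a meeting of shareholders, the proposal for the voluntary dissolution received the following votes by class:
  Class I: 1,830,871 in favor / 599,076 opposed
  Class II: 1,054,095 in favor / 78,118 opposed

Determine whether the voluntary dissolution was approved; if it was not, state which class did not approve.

Class I: 3/4 of 2441161 = 1830870.75, rounded up to 1830871; 1,830,871 required, 1,830,871 in favor — approved.
Class II: 4/5 of 1317127 = 1053701.60, rounded up to 1053702; 1,053,702 required, 1,054,095 in favor — approved.

Approved — every class gave the required vote.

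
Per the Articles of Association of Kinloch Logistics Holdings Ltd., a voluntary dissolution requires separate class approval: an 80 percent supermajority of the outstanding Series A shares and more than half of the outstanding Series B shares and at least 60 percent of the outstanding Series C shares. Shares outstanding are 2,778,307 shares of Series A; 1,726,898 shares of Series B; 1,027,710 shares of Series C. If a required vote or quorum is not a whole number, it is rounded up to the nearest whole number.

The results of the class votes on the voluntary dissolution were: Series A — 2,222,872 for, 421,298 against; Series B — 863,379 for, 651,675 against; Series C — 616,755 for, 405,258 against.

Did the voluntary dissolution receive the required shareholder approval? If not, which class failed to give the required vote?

Not approved — the Series B shares did not give the required vote.

Series A: 4/5 of 2778307 = 2222645.60, rounded up to 2222646; 2,222,646 required, 2,222,872 in favor — approved.
Series B: a majority of 1726898 is 863450; 863,450 required, 863,379 in favor — not approved.
Series C: 3/5 of 1027710 = 616626; 616,626 required, 616,755 in favor — approved.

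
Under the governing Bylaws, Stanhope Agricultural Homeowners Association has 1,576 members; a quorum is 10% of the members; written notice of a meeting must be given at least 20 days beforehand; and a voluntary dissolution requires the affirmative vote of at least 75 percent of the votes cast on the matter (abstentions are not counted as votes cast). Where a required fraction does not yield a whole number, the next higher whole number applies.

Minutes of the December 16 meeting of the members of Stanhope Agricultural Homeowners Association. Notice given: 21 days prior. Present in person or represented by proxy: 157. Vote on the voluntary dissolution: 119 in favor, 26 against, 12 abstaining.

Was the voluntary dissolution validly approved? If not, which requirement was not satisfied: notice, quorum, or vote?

Invalid — quorum requirement not satisfied.

Notice: 21 days given; 20 required. Satisfied.
Quorum: 10% of 1,576 = 157.60, rounded up to 158; 157 present. Not satisfied.
Vote: requires three-fourths of the votes cast (157 − 12 abstaining = 145); 3/4 of 145 = 108.75, rounded up to 109, so 109 needed; 119 in favor. Satisfied.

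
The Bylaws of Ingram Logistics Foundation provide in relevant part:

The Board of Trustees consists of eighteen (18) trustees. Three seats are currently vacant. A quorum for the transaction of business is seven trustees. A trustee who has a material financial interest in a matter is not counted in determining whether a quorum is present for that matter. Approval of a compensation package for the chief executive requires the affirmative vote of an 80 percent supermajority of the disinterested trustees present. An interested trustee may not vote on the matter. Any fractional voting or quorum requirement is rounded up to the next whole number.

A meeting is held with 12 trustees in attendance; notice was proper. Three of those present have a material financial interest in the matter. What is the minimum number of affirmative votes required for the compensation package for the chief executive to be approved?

The compensation package for the chief executive requires four-fifths of the disinterested trustees present (12 − 3 = 9).
4/5 of 9 = 7.20, rounded up to 8.

8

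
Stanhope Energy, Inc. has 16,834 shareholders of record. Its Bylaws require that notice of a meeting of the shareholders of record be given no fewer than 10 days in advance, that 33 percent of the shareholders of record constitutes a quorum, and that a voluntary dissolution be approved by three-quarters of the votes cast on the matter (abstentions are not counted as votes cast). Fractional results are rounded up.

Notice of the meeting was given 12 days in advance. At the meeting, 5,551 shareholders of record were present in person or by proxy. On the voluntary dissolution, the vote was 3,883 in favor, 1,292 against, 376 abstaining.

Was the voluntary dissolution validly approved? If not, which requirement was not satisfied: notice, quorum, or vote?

Invalid — quorum requirement not satisfied.

Notice: 12 days given; 10 required. Satisfied.
Quorum: 33% of 16,834 = 5,555.22, rounded up to 5,556; 5,551 present. Not satisfied.
Vote: requires three-fourths of the votes cast (5,551 − 376 abstaining = 5,175); 3/4 of 5175 = 3881.25, rounded up to 3882, so 3,882 needed; 3,883 in favor. Satisfied.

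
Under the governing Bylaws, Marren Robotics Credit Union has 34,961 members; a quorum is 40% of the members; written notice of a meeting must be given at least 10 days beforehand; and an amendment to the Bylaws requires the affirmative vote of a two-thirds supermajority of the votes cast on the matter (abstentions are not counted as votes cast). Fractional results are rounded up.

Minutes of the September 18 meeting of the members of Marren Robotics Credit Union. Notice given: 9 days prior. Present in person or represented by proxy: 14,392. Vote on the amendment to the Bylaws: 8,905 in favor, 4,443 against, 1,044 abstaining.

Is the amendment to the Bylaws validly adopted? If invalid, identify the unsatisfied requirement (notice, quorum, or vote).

Invalid — notice requirement not satisfied.

Notice: 9 days given; 10 required. Not satisfied.
Quorum: 40% of 34,961 = 13,984.40, rounded up to 13,985; 14,392 present. Satisfied.
Vote: requires two-thirds of the votes cast (14,392 − 1,044 abstaining = 13,348); 2/3 of 13348 = 8898.67, rounded up to 8899, so 8,899 needed; 8,905 in favor. Satisfied.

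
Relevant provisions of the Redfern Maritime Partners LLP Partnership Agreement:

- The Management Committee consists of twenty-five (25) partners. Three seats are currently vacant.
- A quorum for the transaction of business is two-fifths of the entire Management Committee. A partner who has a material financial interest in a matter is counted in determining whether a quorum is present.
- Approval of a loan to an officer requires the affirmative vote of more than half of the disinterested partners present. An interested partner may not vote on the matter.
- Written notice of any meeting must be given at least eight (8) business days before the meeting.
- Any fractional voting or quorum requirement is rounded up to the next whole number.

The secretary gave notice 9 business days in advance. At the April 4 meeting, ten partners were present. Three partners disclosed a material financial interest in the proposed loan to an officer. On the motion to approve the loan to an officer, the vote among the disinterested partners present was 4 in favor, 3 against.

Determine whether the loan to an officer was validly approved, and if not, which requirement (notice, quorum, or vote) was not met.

Notice: 9 business days given; 8 required (9 ≥ 8). Satisfied.
Quorum: 10 present (interested partners count toward quorum); quorum is 10. Satisfied.
Vote: the loan to an officer requires a majority of the disinterested partners present (10 − 3 = 7). A majority of 7 is 4, so 4 affirmative votes are needed; 4 voted in favor. Satisfied.

Valid — all requirements satisfied.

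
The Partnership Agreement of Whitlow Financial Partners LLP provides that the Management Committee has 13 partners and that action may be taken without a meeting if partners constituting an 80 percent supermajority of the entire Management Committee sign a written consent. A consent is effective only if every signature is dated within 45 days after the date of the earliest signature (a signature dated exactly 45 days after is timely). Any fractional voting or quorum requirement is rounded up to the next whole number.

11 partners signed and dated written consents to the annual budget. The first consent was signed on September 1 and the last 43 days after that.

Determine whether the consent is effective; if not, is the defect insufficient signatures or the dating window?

Effective — both the signature and dating-window requirements are satisfied.

Signatures required: an 80 percent supermajority of 13 — 4/5 of 13 = 10.40, rounded up to 11, so 11 needed; 11 signed. Sufficient.
Dating window: the latest signature is 43 days after the earliest; the limit is 45 days. Within the window.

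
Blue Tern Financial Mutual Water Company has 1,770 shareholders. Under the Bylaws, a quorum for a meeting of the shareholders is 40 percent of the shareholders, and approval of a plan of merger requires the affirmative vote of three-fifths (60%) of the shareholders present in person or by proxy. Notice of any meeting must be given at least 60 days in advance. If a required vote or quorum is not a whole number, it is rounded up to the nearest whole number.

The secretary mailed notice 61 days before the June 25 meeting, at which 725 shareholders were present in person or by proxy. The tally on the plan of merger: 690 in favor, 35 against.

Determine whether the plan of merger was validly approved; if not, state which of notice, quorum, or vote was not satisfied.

Notice: 61 days given; 60 required. Satisfied.
Quorum: 40% of 1,770 = 708; 725 present. Satisfied.
Vote: requires three-fifths of those present (725); 3/5 of 725 = 435, so 435 needed; 690 in favor. Satisfied.

Valid — all requirements satisfied.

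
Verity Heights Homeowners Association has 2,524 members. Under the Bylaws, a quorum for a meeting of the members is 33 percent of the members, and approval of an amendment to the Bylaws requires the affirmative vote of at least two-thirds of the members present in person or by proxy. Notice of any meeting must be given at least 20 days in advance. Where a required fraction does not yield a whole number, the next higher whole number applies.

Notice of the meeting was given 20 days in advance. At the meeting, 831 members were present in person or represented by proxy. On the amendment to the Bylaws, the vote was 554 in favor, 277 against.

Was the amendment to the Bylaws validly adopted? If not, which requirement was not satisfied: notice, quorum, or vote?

Invalid — quorum requirement not satisfied.

Notice: 20 days given; 20 required. Satisfied.
Quorum: 33% of 2,524 = 832.92, rounded up to 833; 831 present. Not satisfied.
Vote: requires two-thirds of those present (831); 2/3 of 831 = 554, so 554 needed; 554 in favor. Satisfied.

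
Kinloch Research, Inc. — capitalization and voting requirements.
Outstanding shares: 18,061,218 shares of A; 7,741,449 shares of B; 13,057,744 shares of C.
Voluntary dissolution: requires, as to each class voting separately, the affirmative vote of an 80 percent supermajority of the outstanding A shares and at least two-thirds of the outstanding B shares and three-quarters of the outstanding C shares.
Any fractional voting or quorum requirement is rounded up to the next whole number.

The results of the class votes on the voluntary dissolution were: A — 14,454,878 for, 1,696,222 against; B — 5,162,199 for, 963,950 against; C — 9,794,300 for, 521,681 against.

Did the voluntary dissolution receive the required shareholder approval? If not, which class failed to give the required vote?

Approved — every class gave the required vote.

A: 4/5 of 18061218 = 14448974.40, rounded up to 14448975; 14,448,975 required, 14,454,878 in favor — approved.
B: 2/3 of 7741449 = 5160966; 5,160,966 required, 5,162,199 in favor — approved.
C: 3/4 of 13057744 = 9793308; 9,793,308 required, 9,794,300 in favor — approved.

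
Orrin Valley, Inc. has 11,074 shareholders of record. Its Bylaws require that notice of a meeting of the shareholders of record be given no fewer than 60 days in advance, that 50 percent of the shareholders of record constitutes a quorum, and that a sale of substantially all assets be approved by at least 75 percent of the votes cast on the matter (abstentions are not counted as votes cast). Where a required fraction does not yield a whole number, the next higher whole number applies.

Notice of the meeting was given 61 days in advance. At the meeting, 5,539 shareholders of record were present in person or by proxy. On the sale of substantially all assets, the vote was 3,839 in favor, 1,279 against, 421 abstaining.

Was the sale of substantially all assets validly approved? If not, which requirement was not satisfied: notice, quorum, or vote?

Valid — all requirements satisfied.

Notice: 61 days given; 60 required. Satisfied.
Quorum: 50% of 11,074 = 5,537; 5,539 present. Satisfied.
Vote: requires three-fourths of the votes cast (5,539 − 421 abstaining = 5,118); 3/4 of 5118 = 3838.50, rounded up to 3839, so 3,839 needed; 3,839 in favor. Satisfied.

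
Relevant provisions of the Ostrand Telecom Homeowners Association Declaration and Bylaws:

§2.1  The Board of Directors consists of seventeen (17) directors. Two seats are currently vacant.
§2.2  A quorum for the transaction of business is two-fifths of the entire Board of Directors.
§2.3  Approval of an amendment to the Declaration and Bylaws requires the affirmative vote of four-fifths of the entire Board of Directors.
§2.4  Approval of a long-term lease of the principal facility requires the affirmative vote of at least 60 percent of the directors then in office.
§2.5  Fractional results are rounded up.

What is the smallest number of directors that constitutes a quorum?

7

2/5 of 17 = 6.80, rounded up to 7.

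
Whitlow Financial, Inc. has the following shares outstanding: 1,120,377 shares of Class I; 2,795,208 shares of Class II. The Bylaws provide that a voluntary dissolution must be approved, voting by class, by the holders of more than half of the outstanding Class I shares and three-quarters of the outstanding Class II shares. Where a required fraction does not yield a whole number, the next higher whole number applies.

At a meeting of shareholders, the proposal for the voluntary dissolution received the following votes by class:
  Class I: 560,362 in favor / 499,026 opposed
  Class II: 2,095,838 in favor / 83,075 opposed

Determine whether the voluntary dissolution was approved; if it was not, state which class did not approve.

Class I: a majority of 1120377 is 560189; 560,189 required, 560,362 in favor — approved.
Class II: 3/4 of 2795208 = 2096406; 2,096,406 required, 2,095,838 in favor — not approved.

Not approved — the Class II shares did not give the required vote.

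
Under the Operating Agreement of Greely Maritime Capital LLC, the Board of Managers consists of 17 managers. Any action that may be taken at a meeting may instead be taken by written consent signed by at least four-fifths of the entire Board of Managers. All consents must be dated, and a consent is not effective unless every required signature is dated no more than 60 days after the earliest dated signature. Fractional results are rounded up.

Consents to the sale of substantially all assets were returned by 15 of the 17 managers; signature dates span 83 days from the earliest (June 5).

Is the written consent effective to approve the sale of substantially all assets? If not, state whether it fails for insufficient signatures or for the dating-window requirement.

Signatures required: at least four-fifths of 17 — 4/5 of 17 = 13.60, rounded up to 14, so 14 needed; 15 signed. Sufficient.
Dating window: the latest signature is 83 days after the earliest; the limit is 60 days. Outside the window.

Not effective — dating-window requirement not satisfied.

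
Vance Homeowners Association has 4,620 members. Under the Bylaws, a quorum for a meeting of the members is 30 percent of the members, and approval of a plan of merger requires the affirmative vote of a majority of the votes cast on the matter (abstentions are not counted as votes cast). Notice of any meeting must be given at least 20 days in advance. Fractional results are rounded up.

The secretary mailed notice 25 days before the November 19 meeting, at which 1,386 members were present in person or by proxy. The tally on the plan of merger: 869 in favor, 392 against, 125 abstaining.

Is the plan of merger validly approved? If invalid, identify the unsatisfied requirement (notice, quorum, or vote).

Notice: 25 days given; 20 required. Satisfied.
Quorum: 30% of 4,620 = 1,386; 1,386 present. Satisfied.
Vote: requires a majority of the votes cast (1,386 − 125 abstaining = 1,261); a majority of 1261 is 631, so 631 needed; 869 in favor. Satisfied.

Valid — all requirements satisfied.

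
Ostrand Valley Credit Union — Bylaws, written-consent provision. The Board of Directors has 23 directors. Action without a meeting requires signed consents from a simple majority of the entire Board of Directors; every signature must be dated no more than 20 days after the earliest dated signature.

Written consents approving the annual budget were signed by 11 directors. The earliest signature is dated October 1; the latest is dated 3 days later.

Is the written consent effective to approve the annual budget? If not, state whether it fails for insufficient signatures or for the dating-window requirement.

Not effective — insufficient signatures.

Signatures required: a simple majority of 23 — a majority of 23 is 12, so 12 needed; 11 signed. Insufficient.
Dating window: the latest signature is 3 days after the earliest; the limit is 20 days. Within the window.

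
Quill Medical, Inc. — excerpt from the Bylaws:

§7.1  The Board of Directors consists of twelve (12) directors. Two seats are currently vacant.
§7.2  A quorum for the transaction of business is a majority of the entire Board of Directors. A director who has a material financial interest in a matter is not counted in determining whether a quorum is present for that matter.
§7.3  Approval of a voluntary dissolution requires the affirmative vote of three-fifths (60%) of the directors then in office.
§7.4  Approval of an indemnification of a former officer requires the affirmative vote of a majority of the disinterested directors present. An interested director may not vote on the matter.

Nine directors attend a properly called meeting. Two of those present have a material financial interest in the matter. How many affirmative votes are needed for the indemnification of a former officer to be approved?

The indemnification of a former officer requires a majority of the disinterested directors present (9 − 2 = 7).
A majority of 7 is 4.

4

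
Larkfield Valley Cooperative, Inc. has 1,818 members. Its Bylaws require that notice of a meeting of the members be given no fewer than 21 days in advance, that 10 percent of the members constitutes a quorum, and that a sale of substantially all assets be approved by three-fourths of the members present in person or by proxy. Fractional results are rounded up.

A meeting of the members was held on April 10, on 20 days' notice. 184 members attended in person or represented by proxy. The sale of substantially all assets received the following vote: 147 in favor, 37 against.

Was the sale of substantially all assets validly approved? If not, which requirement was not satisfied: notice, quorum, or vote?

Notice: 20 days given; 21 required. Not satisfied.
Quorum: 10% of 1,818 = 181.80, rounded up to 182; 184 present. Satisfied.
Vote: requires three-fourths of those present (184); 3/4 of 184 = 138, so 138 needed; 147 in favor. Satisfied.

Invalid — notice requirement not satisfied.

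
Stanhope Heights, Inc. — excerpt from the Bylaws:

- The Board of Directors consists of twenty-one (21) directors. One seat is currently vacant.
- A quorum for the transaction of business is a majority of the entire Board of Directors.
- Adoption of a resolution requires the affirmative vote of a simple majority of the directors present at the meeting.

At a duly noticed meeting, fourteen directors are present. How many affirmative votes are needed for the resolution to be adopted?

The resolution requires a majority of the directors present (14).
A majority of 14 is 8.

8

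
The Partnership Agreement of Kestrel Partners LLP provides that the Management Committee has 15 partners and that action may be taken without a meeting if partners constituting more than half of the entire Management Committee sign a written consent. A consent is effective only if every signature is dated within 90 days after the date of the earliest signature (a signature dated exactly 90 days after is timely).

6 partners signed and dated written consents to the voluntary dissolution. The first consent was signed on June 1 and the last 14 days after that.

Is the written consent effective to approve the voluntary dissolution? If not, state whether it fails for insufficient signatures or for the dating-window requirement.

Not effective — insufficient signatures.

Signatures required: more than half of 15 — a majority of 15 is 8, so 8 needed; 6 signed. Insufficient.
Dating window: the latest signature is 14 days after the earliest; the limit is 90 days. Within the window.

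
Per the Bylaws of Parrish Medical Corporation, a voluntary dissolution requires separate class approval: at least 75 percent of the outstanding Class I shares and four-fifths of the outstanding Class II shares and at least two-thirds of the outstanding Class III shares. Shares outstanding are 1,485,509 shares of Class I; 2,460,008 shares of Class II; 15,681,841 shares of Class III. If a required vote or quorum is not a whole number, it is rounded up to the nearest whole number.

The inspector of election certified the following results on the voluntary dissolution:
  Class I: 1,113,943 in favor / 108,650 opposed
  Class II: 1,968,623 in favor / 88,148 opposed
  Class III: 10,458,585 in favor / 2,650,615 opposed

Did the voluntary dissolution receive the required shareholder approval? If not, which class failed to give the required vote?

Not approved — the Class I shares did not give the required vote.

Class I: 3/4 of 1485509 = 1114131.75, rounded up to 1114132; 1,114,132 required, 1,113,943 in favor — not approved.
Class II: 4/5 of 2460008 = 1968006.40, rounded up to 1968007; 1,968,007 required, 1,968,623 in favor — approved.
Class III: 2/3 of 15681841 = 10454560.67, rounded up to 10454561; 10,454,561 required, 10,458,585 in favor — approved.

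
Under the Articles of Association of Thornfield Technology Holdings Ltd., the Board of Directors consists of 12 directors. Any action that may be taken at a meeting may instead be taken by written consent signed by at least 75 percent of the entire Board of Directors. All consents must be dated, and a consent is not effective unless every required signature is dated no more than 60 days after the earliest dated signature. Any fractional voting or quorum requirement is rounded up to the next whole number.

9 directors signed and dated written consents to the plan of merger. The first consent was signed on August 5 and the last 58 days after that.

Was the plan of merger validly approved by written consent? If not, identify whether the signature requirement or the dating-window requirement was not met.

Effective — both the signature and dating-window requirements are satisfied.

Signatures required: at least 75 percent of 12 — 3/4 of 12 = 9, so 9 needed; 9 signed. Sufficient.
Dating window: the latest signature is 58 days after the earliest; the limit is 60 days. Within the window.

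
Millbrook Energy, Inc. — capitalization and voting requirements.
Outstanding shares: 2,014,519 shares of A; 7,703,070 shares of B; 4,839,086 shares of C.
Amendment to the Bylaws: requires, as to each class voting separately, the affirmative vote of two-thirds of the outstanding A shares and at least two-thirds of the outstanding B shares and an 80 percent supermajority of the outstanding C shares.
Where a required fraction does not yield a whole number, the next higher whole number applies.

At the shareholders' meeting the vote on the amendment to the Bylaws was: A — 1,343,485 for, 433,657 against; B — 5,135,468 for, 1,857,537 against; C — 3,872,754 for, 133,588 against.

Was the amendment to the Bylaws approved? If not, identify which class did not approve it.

A: 2/3 of 2014519 = 1343012.67, rounded up to 1343013; 1,343,013 required, 1,343,485 in favor — approved.
B: 2/3 of 7703070 = 5135380; 5,135,380 required, 5,135,468 in favor — approved.
C: 4/5 of 4839086 = 3871268.80, rounded up to 3871269; 3,871,269 required, 3,872,754 in favor — approved.

Approved — every class gave the required vote.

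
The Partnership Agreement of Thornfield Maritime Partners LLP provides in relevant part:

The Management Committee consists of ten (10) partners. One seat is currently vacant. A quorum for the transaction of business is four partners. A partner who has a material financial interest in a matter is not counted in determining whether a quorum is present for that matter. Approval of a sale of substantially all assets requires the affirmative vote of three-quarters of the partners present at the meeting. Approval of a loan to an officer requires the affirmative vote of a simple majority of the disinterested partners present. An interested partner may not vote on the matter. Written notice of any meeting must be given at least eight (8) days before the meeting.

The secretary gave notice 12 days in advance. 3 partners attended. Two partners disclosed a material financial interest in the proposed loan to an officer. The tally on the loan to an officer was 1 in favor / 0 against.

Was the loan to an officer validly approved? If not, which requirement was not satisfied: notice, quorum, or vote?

Invalid — quorum requirement not satisfied.

Notice: 12 days given; 8 required (12 ≥ 8). Satisfied.
Quorum: 3 present, but the 2 interested partners do not count, leaving 1. Quorum is 4. Not satisfied.
Vote: the loan to an officer requires a majority of the disinterested partners present (3 − 2 = 1). A majority of 1 is 1, so 1 affirmative vote is needed; 1 voted in favor. Satisfied. (Moot — without a quorum no business can be validly transacted.)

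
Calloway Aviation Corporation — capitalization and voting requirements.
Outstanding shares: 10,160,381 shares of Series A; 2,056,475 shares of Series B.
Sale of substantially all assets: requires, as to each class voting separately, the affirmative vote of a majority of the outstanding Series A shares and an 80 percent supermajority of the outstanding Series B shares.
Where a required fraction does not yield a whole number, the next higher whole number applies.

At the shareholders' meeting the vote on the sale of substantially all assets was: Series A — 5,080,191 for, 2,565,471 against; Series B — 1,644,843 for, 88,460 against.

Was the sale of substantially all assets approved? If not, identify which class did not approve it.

Series A: a majority of 10160381 is 5080191; 5,080,191 required, 5,080,191 in favor — approved.
Series B: 4/5 of 2056475 = 1645180; 1,645,180 required, 1,644,843 in favor — not approved.

Not approved — the Series B shares did not give the required vote.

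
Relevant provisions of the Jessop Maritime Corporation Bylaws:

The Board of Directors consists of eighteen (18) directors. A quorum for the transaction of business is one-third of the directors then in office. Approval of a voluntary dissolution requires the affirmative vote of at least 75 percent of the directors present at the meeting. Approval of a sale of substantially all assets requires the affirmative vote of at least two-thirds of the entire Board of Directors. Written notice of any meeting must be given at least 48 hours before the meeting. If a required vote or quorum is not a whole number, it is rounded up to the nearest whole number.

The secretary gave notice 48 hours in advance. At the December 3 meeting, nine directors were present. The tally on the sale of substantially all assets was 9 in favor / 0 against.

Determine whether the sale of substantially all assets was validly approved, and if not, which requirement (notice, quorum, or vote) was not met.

Notice: 48 hours given; 48 required (48 ≥ 48). Satisfied.
Quorum: 9 present; quorum is 6. Satisfied.
Vote: the sale of substantially all assets requires two-thirds of the entire Board of Directors (18). 2/3 of 18 = 12, so 12 affirmative votes are needed; 9 voted in favor. Not satisfied.

Invalid — vote requirement not satisfied.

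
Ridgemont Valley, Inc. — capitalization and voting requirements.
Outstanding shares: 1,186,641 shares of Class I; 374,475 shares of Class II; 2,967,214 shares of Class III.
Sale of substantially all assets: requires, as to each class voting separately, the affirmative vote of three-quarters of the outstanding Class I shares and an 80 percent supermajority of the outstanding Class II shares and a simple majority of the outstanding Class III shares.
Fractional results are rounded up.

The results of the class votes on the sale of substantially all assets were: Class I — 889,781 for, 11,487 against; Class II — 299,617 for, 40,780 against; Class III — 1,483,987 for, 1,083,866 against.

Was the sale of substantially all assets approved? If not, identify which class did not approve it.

Not approved — the Class I shares did not give the required vote.

Class I: 3/4 of 1186641 = 889980.75, rounded up to 889981; 889,981 required, 889,781 in favor — not approved.
Class II: 4/5 of 374475 = 299580; 299,580 required, 299,617 in favor — approved.
Class III: a majority of 2967214 is 1483608; 1,483,608 required, 1,483,987 in favor — approved.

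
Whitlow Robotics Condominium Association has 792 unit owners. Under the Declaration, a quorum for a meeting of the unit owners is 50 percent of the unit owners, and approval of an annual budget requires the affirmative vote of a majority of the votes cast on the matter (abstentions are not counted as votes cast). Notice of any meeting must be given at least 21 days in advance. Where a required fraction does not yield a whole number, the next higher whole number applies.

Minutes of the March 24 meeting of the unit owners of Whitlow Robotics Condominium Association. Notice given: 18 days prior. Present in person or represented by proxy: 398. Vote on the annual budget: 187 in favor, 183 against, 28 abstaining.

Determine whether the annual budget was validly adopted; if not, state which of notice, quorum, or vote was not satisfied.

Invalid — notice requirement not satisfied.

Notice: 18 days given; 21 required. Not satisfied.
Quorum: 50% of 792 = 396; 398 present. Satisfied.
Vote: requires a majority of the votes cast (398 − 28 abstaining = 370); a majority of 370 is 186, so 186 needed; 187 in favor. Satisfied.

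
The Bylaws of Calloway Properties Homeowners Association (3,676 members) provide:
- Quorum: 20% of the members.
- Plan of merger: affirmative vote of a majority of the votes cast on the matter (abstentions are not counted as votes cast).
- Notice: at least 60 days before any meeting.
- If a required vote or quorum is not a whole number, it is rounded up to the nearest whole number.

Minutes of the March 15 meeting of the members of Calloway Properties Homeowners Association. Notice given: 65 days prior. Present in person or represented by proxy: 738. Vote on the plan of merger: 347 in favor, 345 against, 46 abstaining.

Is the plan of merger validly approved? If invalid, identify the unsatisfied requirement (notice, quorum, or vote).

Notice: 65 days given; 60 required. Satisfied.
Quorum: 20% of 3,676 = 735.20, rounded up to 736; 738 present. Satisfied.
Vote: requires a majority of the votes cast (738 − 46 abstaining = 692); a majority of 692 is 347, so 347 needed; 347 in favor. Satisfied.

Valid — all requirements satisfied.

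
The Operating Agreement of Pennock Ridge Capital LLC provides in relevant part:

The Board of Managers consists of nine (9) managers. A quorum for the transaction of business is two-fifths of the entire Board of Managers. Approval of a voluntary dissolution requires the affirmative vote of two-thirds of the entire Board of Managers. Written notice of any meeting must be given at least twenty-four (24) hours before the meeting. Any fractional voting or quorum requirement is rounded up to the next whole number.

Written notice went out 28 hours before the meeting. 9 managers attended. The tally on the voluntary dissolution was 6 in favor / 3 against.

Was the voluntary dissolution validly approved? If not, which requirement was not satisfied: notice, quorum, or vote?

Notice: 28 hours given; 24 required (28 ≥ 24). Satisfied.
Quorum: 9 present; quorum is 4. Satisfied.
Vote: the voluntary dissolution requires two-thirds of the entire Board of Managers (9). 2/3 of 9 = 6, so 6 affirmative votes are needed; 6 voted in favor. Satisfied.

Valid — all requirements satisfied.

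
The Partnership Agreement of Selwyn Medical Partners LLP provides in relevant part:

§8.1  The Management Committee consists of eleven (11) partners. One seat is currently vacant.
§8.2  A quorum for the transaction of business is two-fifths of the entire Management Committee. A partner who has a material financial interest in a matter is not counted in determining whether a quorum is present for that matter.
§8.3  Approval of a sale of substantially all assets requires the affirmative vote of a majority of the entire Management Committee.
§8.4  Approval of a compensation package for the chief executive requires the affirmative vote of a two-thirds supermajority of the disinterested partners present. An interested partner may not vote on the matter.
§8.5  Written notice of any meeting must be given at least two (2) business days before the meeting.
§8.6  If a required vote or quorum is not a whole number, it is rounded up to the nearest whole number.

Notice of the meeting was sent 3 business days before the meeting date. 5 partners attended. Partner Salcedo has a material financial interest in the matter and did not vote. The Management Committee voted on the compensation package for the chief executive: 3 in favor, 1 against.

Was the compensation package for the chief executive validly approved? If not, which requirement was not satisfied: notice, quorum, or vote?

Notice: 3 business days given; 2 required (3 ≥ 2). Satisfied.
Quorum: 5 present, but the 1 interested partner does not count, leaving 4. Quorum is 5. Not satisfied.
Vote: the compensation package for the chief executive requires two-thirds of the disinterested partners present (5 − 1 = 4). 2/3 of 4 = 2.67, rounded up to 3, so 3 affirmative votes are needed; 3 voted in favor. Satisfied. (Moot — without a quorum no business can be validly transacted.)

Invalid — quorum requirement not satisfied.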